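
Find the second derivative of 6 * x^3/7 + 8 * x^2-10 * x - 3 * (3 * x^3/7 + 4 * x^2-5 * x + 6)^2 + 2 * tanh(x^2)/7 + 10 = -810*x^4/49 - 1440*x^3/7 - 16*x^2*sinh(x^2)/(7*cosh(x^2)^3) - 2952*x^2/7 + 4428*x/7 - 422 + 4/(7*cosh(x^2)^2)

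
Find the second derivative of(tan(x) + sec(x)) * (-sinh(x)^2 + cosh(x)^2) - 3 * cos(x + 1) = 2*sin(x)/cos(x)^3 + 3*cos(x + 1) - 1/cos(x) + 2/cos(x)^3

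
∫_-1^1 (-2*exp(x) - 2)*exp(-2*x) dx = -(1 + E)^2 + (exp(-1) + 1)^2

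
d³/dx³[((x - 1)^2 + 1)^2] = 24*x - 24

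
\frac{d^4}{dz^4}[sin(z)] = sin(z)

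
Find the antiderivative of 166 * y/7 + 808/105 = 83*y^2/7 + 808*y/105 + C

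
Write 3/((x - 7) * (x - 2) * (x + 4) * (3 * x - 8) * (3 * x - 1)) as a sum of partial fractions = -81/(9100*(3*x - 1)) - 81/(3640*(3*x - 8)) + 1/(5720*(x + 4)) + 1/(100*(x - 2)) + 3/(14300*(x - 7))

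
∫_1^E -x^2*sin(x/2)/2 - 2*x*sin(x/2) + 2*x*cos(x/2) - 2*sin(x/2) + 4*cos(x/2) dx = -9*cos(1/2) + (2 + E)^2*cos(E/2)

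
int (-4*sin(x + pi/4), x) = 4*cos(x + pi/4) + C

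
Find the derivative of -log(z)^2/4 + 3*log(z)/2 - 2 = (3 - log(z))/(2*z)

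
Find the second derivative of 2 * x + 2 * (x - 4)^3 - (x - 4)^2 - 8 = 12*x - 50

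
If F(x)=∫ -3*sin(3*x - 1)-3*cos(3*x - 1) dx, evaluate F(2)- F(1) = cos(5) - cos(2) + sin(2) - sin(5)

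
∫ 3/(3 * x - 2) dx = log(2 - 3*x) + C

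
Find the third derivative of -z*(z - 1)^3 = 18 - 24*z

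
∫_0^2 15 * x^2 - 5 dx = 30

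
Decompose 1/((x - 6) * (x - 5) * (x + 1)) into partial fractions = 1/(42*(x + 1)) - 1/(6*(x - 5)) + 1/(7*(x - 6))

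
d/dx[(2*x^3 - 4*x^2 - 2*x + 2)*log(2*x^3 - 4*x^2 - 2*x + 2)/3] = 2*x^2*log(x^3 - 2*x^2 - x + 1) + 2*x^2*log(2) + 2*x^2 - 8*x*log(x^3 - 2*x^2 - x + 1)/3 - 8*x/3 - 8*x*log(2)/3 - 2*log(x^3 - 2*x^2 - x + 1)/3 - 2/3 - 2*log(2)/3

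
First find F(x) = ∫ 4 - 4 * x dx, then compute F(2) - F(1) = -2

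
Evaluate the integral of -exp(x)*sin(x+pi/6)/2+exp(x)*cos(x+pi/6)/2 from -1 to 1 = -exp(-1)*sin(1 + pi/3)/2 + E*cos(pi/6 + 1)/2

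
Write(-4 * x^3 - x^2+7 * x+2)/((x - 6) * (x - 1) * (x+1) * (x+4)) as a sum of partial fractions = -107/(75*(x + 4)) - 1/(21*(x + 1)) - 2/(25*(x - 1)) - 428/(175*(x - 6))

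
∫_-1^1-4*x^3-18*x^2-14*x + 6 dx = 0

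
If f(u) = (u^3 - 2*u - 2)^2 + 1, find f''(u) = 30*u^4 - 48*u^2 - 24*u + 8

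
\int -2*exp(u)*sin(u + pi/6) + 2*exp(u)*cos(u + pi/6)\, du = 2*exp(u)*cos(u + pi/6) + C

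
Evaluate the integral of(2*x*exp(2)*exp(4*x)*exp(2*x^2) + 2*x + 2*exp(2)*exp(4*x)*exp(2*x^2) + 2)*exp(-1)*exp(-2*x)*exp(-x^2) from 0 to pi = -E - exp(-(1 + pi)^2) + exp(-1) + exp((1 + pi)^2)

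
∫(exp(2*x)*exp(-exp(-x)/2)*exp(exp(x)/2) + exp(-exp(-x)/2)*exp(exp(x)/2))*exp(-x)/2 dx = exp(sinh(x)) + C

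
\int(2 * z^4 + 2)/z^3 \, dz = (z^4 - 1)/z^2 + C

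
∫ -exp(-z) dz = exp(-z) + C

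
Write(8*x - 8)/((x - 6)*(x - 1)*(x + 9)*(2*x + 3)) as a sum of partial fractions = -32/(225*(2*x + 3)) + 8/(225*(x + 9)) + 8/(225*(x - 6))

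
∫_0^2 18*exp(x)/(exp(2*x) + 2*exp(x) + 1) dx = -9 + 18*exp(2)/(1 + exp(2))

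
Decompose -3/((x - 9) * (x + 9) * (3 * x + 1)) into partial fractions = 27/(728*(3*x + 1)) - 1/(156*(x + 9)) - 1/(168*(x - 9))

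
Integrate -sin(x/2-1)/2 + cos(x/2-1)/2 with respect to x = sqrt(2)*cos(-x/2 + pi/4 + 1) + C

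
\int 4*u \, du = 2*u^2 + C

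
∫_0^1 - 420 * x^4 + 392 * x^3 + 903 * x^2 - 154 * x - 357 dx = -119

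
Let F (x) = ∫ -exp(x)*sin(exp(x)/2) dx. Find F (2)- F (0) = -2*cos(1/2) + 2*cos(exp(2)/2)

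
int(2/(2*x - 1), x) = log(2*x - 1) + C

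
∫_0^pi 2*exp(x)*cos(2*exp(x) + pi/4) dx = -sin(pi/4 + 2) + sin(pi/4 + 2*exp(pi))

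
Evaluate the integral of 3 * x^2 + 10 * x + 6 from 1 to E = -20 + (-4 - E)*(-exp(2) - E - 2)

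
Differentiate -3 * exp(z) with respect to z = -3*exp(z)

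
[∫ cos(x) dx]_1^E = -sin(1) + sin(E)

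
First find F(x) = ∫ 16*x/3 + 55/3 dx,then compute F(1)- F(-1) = 110/3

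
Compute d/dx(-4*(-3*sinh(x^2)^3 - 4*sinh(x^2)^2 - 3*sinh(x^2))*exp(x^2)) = 2*x*(3*sinh(x^2) + 16*sinh(2*x^2) + 3*sinh(3*x^2) + 3*cosh(x^2) + 8*cosh(2*x^2) + 9*cosh(3*x^2) - 8)*exp(x^2)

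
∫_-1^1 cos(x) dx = 2*sin(1)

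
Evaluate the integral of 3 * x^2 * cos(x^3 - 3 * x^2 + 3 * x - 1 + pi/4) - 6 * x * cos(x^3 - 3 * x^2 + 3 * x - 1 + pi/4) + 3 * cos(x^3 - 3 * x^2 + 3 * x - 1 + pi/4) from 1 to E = -sqrt(2)/2 + sin(pi/4 + (-1 + E)^3)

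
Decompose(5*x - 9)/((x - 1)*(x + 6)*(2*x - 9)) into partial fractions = 18/(49*(2*x - 9)) - 13/(49*(x + 6)) + 4/(49*(x - 1))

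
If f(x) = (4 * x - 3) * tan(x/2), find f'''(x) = 3*x*tan(x/2)^4 + 4*x*tan(x/2)^2 + x - 9*tan(x/2)^4/4 + 6*tan(x/2)^3 - 3*tan(x/2)^2 + 6*tan(x/2) - 3/4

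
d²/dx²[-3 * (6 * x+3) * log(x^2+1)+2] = (-36*x^3 + 18*x^2 - 108*x - 18)/(x^4 + 2*x^2 + 1)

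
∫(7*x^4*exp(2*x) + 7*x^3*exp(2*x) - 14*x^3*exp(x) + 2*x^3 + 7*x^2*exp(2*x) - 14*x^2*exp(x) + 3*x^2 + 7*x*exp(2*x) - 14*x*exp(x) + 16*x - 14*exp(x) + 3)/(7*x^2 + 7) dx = x^2*exp(2*x)/2 + x^2/7 - 2*x*exp(x) + 3*x/7 + log(x^2 + 1) + C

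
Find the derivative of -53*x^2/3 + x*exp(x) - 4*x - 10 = x*exp(x) - 106*x/3 + exp(x) - 4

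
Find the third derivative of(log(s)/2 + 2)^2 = (2*log(s) + 5)/(2*s^3)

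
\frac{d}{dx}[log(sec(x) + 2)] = tan(x)*sec(x)/(sec(x) + 2)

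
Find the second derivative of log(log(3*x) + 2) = (-log(x) - 3 - log(3))/(x^2*log(x)^2 + 2*x^2*log(3)*log(x) + 4*x^2*log(x) + x^2*log(3)^2 + 4*x^2 + 4*x^2*log(3))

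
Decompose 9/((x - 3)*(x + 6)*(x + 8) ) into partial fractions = 9/(22*(x + 8)) - 1/(2*(x + 6)) + 1/(11*(x - 3))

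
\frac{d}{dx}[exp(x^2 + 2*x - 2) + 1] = 2*x*exp(x^2 + 2*x - 2) + 2*exp(x^2 + 2*x - 2)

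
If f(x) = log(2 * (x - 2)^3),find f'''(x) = 6/(x^3 - 6*x^2 + 12*x - 8)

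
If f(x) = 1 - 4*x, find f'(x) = -4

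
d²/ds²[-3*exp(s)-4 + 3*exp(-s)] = (3 - 3*exp(2*s))*exp(-s)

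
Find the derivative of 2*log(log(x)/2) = 2/(x*log(x))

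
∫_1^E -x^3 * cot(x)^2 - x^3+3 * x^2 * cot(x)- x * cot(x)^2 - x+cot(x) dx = (E + exp(3))*cot(E) - 2*cot(1)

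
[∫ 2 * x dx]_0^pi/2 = pi^2/4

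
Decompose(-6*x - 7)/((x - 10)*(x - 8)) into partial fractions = 55/(2*(x - 8)) - 67/(2*(x - 10))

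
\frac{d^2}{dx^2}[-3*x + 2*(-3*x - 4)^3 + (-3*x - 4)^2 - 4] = -324*x - 414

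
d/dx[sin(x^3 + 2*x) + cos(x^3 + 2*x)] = -3*x^2*sin(x^3 + 2*x) + 3*x^2*cos(x^3 + 2*x) - 2*sin(x^3 + 2*x) + 2*cos(x^3 + 2*x)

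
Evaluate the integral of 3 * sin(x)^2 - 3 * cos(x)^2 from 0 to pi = 0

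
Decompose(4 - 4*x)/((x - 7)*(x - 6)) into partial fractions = 20/(x - 6) - 24/(x - 7)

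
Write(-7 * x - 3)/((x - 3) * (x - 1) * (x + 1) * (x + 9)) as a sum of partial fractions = -1/(16*(x + 9)) + 1/(16*(x + 1)) + 1/(4*(x - 1)) - 1/(4*(x - 3))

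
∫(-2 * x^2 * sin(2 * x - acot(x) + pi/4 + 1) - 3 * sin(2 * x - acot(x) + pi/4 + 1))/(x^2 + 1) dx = cos(2*x - acot(x) + pi/4 + 1) + C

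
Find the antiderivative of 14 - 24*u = -12*u^2 + 14*u + C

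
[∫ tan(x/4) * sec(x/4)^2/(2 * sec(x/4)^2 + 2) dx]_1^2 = -log(1 + sec(1/4)^2) + log(1 + sec(1/2)^2)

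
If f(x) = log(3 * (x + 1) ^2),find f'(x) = 2/(x + 1)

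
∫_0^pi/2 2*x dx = pi^2/4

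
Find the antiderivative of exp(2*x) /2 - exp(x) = (exp(x) - 2)^2/4 + C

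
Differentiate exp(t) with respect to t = exp(t)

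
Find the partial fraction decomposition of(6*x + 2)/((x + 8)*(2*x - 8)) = 23/(12*(x + 8)) + 13/(12*(x - 4))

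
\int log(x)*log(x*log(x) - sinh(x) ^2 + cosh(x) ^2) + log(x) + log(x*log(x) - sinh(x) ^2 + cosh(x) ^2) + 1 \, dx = (x*log(x) + 1)*log(x*log(x) + 1) + C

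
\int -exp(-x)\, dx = exp(-x) + C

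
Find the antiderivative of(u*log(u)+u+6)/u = (u + 6)*log(u) + C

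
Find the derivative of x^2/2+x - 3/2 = x + 1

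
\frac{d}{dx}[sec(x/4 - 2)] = tan(x/4 - 2)*sec(x/4 - 2)/4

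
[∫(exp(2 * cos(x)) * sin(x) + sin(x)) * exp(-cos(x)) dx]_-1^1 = 0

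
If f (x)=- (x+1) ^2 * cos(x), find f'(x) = x^2*sin(x) + 2*x*sin(x) - 2*x*cos(x) + sin(x) - 2*cos(x)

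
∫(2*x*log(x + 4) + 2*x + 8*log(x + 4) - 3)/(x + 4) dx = (2*x - 3)*log(x + 4) + C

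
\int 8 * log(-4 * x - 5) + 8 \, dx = 2*(4*x + 5)*log(-4*x - 5) + C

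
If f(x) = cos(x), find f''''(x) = cos(x)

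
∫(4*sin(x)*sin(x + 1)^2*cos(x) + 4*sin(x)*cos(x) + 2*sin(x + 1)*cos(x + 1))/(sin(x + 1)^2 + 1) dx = log(sin(x + 1)^2 + 1) - 2*cos(x)^2 + C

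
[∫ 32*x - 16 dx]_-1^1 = -32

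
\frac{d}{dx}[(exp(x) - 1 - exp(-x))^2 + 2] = (2*exp(4*x) - 2*exp(3*x) - 2*exp(x) - 2)*exp(-2*x)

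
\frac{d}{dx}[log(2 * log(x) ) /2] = 1/(2*x*log(x))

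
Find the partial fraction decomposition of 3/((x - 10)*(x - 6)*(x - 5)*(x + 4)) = -1/(420*(x + 4)) + 1/(15*(x - 5)) - 3/(40*(x - 6)) + 3/(280*(x - 10))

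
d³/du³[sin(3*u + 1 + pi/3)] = -27*cos(3*u + 1 + pi/3)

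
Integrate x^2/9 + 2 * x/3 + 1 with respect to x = x^3/27 + x^2/3 + x + C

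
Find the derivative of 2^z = 2^z*log(2)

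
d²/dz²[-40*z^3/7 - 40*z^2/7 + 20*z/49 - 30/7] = -240*z/7 - 80/7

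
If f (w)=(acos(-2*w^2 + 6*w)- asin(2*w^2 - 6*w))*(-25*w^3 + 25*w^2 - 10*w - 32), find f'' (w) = -150*w*acos(-2*w^2 + 6*w) + 150*w*asin(2*w^2 - 6*w) + 50*acos(-2*w^2 + 6*w) - 50*asin(2*w^2 - 6*w)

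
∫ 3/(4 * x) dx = 3*log(3*x)/4 + C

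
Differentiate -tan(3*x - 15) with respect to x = -3*tan(3*x - 15)^2 - 3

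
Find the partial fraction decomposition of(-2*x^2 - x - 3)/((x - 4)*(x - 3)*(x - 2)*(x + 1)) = 1/(15*(x + 1)) - 13/(6*(x - 2)) + 6/(x - 3) - 39/(10*(x - 4))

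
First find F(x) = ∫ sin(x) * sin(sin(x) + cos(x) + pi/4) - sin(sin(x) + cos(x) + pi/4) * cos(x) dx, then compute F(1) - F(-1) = -cos(-sin(1) + cos(1) + pi/4) + cos(cos(1) + pi/4 + sin(1))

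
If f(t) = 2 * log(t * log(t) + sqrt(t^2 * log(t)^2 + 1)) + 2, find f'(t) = (2*t*log(t)^2 + 2*t*log(t) + 2*sqrt(t^2*log(t)^2 + 1)*log(t) + 2*sqrt(t^2*log(t)^2 + 1))/(t^2*log(t)^2 + t*sqrt(t^2*log(t)^2 + 1)*log(t) + 1)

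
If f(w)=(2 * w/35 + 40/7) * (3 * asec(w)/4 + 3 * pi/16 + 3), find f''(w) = (-600*w^2 - 3*w + 300)/(70*w^5*sqrt(1 - 1/w^2) - 70*w^3*sqrt(1 - 1/w^2))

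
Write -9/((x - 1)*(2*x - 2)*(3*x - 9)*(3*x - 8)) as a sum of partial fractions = 81/(50*(3*x - 8)) - 33/(200*(x - 1)) - 3/(20*(x - 1)^2) - 3/(8*(x - 3))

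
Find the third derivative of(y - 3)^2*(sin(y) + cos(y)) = y^2*sin(y) - y^2*cos(y) - 12*y*sin(y) + 21*sin(y) + 15*cos(y)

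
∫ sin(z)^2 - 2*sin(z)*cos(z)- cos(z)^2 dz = sqrt(2)*cos(2*z + pi/4)/2 + C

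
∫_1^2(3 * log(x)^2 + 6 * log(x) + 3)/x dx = -1 + (log(2) + 1)^3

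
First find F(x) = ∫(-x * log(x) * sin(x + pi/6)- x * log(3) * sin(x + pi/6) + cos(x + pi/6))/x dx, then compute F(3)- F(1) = (2*cos(pi/6 + 3) - cos(pi/6 + 1))*log(3)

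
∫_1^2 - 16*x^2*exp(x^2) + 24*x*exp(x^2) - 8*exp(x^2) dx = -4*exp(4) - 4*E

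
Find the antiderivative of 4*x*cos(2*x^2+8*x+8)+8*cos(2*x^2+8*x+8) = sin(2*(x + 2)^2) + C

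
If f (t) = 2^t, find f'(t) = 2^t*log(2)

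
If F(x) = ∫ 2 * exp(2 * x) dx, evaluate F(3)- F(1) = -exp(2) + exp(6)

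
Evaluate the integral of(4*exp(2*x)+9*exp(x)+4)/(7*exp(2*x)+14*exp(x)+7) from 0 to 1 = E/(7*(1 + E)) + 1/2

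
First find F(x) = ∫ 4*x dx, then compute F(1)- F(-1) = 0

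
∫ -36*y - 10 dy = -18*y^2 - 10*y + C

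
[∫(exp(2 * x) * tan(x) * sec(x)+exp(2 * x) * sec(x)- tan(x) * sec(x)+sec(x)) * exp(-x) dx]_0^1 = (E - exp(-1))*sec(1)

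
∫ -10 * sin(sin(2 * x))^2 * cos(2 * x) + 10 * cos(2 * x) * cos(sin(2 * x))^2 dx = 5*sin(2*sin(2*x))/2 + C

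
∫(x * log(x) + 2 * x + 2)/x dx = (x + 2)*(log(x) + 1) + C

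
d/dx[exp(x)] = exp(x)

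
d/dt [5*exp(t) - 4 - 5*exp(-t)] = (5*exp(2*t) + 5)*exp(-t)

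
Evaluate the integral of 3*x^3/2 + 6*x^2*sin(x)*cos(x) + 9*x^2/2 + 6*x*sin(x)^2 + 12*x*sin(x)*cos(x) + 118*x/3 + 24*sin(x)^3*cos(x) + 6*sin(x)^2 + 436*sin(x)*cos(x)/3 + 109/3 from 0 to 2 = 6*sin(2)^4 + 290*sin(2)^2/3 + 508/3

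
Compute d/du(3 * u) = 3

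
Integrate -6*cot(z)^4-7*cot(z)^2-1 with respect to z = 2*cot(z)^3 + cot(z) + C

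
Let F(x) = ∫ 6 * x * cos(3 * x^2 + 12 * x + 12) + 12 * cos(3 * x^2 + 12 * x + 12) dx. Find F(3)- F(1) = -sin(27) + sin(75)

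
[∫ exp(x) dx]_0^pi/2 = -1 + exp(pi/2)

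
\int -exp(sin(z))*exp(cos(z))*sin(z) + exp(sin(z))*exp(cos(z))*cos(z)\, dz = exp(sqrt(2)*sin(z + pi/4)) + C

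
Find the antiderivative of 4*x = 2*x^2 + C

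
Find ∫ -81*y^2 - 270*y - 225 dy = -27*y^3 - 135*y^2 - 225*y + C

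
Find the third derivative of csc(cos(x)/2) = (-sin(x)^2*cos(cos(x)/2)/sin(cos(x)/2) + 6*sin(x)^2*cos(cos(x)/2)/sin(cos(x)/2)^3 - 6*cos(x) - 4*cos(cos(x)/2)/sin(cos(x)/2) + 12*cos(x)/sin(cos(x)/2)^2)*sin(x)/(8*sin(cos(x)/2))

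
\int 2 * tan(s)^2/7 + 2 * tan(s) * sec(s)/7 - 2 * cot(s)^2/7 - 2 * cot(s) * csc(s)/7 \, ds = 4*(sqrt(2)*sin(s + pi/4) + 1)/(7*sin(2*s)) + C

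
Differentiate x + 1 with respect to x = 1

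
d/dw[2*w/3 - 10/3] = 2/3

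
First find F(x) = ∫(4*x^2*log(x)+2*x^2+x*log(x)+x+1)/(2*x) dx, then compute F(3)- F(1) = 11*log(3)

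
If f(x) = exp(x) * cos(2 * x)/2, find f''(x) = -(2*sin(2*x) + 3*cos(2*x)/2)*exp(x)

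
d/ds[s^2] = 2*s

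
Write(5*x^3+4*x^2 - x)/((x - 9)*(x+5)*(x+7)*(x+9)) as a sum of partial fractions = 23/(x + 9) - 189/(8*(x + 7)) + 65/(14*(x + 5)) + 55/(56*(x - 9))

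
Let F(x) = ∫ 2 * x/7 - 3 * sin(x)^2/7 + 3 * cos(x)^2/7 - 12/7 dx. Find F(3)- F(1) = -16/7 - 3*sin(2)/14 + 3*sin(6)/14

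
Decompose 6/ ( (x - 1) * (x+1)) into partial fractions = -3/(x + 1) + 3/(x - 1)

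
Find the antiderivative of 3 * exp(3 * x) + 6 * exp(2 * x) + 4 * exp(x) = (exp(x) + 1)^3 + exp(x) + C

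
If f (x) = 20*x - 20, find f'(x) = 20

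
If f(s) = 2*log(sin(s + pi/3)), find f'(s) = 2/tan(s + pi/3)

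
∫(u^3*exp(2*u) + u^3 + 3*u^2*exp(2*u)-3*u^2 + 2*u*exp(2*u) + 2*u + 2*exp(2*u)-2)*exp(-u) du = 2*u*(u^2 + 2)*sinh(u) + C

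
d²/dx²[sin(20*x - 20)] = -400*sin(20*x - 20)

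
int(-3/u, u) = -3*log(2*u) + C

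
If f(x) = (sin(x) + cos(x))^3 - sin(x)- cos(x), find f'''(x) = -sqrt(2)*(27*sin(3*x + pi/4) + cos(x + pi/4))/2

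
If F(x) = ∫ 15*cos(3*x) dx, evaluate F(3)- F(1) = -5*sin(3) + 5*sin(9)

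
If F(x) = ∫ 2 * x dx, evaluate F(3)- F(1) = 8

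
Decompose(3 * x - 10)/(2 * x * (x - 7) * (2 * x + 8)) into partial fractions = -1/(8*(x + 4)) + 1/(28*(x - 7)) + 5/(56*x)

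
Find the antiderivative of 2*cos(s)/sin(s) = 2*log(3*sin(s)) + C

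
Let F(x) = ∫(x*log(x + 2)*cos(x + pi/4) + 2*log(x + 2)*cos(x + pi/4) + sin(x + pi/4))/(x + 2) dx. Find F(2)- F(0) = (-sqrt(2)/2 + 2*sin(pi/4 + 2))*log(2)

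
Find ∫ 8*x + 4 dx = 4*x^2 + 4*x + C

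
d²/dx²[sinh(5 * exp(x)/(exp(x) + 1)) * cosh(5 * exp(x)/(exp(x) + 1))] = 5*(-exp(2*x)*cosh(10*exp(x)/(exp(x) + 1)) + 10*exp(x)*sinh(10*exp(x)/(exp(x) + 1)) + cosh(10*exp(x)/(exp(x) + 1)))*exp(x)/(exp(4*x) + 4*exp(3*x) + 6*exp(2*x) + 4*exp(x) + 1)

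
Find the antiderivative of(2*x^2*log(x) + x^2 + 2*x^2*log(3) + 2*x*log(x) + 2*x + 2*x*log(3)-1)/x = ((x + 1)^2 - 2)*log(3*x) + C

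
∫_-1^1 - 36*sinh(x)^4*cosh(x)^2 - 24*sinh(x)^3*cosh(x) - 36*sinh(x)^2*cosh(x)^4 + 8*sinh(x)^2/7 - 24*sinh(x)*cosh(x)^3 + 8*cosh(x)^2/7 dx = -24*sinh(1)^3*cosh(1)^3 + 8*sinh(2)/7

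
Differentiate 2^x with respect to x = 2^x*log(2)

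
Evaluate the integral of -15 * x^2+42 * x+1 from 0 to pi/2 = -5*pi^3/8 + pi/2 + 21*pi^2/4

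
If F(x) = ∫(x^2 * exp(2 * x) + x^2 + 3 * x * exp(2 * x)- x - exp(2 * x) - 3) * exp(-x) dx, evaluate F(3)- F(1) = -10*exp(-3) + 10*exp(3)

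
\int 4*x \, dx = 2*x^2 + C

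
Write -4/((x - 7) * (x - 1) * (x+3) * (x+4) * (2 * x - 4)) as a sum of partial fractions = -1/(165*(x + 4)) + 1/(100*(x + 3)) - 1/(60*(x - 1)) + 1/(75*(x - 2)) - 1/(1650*(x - 7))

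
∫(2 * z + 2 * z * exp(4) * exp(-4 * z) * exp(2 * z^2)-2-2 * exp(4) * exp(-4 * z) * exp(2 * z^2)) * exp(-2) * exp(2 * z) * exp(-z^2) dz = 2*sinh(z^2 - 2*z + 2) + C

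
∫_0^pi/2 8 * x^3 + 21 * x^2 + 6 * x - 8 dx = 4 + (pi/2 + 2)^2*(-pi/2 - 1 + pi^2/2)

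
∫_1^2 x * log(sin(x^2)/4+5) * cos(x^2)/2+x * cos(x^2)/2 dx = -(sin(1)/4 + 5)*log(sin(1)/4 + 5) + (sin(4)/4 + 5)*log(sin(4)/4 + 5)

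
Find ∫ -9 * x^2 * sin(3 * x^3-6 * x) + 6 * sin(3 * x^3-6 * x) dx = cos(3*x*(x^2 - 2)) + C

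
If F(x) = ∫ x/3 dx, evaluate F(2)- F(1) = 1/2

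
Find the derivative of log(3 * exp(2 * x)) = 2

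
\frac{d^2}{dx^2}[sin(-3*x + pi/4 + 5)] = -9*sin(-3*x + pi/4 + 5)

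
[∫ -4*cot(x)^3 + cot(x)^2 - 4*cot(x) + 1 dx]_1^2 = -2*cot(1)^2 + 2*cot(2)^2 - cot(2) + cot(1)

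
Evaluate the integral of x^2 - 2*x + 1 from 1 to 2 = 1/3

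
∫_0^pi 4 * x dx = 2*pi^2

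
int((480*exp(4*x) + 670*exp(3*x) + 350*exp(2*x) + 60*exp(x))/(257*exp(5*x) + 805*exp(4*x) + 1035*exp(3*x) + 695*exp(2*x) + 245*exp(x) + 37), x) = log((6 + 5*exp(x)/(exp(x) + 1) + 5*exp(2*x)/(exp(x) + 1)^2)^2 + 1) + C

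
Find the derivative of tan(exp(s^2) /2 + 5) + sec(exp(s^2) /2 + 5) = s*exp(s^2)*tan(exp(s^2)/2 + 5)^2 + s*exp(s^2)*tan(exp(s^2)/2 + 5)*sec(exp(s^2)/2 + 5) + s*exp(s^2)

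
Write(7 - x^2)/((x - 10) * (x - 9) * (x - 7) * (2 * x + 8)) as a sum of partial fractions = 9/(4004*(x + 4)) - 7/(22*(x - 7)) + 37/(26*(x - 9)) - 31/(28*(x - 10))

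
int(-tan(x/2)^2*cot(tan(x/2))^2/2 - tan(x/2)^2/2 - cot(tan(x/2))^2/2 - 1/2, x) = cot(tan(x/2)) + C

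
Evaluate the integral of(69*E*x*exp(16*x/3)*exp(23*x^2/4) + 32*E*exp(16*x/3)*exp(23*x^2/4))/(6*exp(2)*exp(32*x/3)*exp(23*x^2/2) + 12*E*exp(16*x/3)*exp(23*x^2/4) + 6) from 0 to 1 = -E/(1 + E) + exp(145/12)/(1 + exp(145/12))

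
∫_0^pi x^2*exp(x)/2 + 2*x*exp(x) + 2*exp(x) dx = -1 + (1 + (1 + pi)^2)*exp(pi)/2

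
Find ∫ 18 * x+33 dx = 9*x^2 + 33*x + C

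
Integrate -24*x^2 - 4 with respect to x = -8*x^3 - 4*x + C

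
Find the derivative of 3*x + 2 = 3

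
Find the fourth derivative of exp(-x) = exp(-x)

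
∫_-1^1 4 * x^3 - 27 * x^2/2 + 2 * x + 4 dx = -1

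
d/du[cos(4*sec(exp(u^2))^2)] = -16*u*exp(u^2)*sin(4*sec(exp(u^2))^2)*tan(exp(u^2))*sec(exp(u^2))^2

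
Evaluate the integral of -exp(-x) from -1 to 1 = -E + exp(-1)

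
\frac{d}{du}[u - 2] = 1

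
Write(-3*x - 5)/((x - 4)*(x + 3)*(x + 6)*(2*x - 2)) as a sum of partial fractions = -13/(420*(x + 6)) + 1/(42*(x + 3)) + 1/(21*(x - 1)) - 17/(420*(x - 4))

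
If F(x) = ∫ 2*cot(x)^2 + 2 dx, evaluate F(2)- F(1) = -2*cot(2) + 2*cot(1)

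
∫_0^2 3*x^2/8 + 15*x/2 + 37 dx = 90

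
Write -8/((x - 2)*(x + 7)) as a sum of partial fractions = 8/(9*(x + 7)) - 8/(9*(x - 2))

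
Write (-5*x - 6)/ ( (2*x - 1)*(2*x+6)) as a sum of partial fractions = -17/(14*(2*x - 1)) - 9/(14*(x + 3))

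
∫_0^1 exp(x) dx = -1 + E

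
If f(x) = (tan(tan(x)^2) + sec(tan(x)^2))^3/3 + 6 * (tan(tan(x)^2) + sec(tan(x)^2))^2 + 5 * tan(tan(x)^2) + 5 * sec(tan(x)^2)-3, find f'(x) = 4*(1 - sin(1 - 1/cos(x)^2))^2*(2*sin(1 - 1/cos(x)^2)/cos(1 - 1/cos(x)^2) + 6 + 3/cos(1 - 1/cos(x)^2))*sin(x)/(cos(x)^3*cos(1 - 1/cos(x)^2)^3)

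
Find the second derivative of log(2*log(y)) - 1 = (-log(y) - 1)/(y^2*log(y)^2)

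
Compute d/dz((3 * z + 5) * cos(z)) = -3*z*sin(z) - 5*sin(z) + 3*cos(z)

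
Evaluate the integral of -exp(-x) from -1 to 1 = -E + exp(-1)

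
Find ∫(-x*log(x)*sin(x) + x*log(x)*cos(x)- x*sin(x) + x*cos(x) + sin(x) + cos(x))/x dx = sqrt(2)*(log(x) + 1)*sin(x + pi/4) + C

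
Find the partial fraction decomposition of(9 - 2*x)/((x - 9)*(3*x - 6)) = -5/(21*(x - 2)) - 3/(7*(x - 9))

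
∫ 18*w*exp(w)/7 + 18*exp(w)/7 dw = 18*w*exp(w)/7 + C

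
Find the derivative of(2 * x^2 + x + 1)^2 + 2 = 16*x^3 + 12*x^2 + 10*x + 2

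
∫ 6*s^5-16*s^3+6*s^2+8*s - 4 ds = s^6 - 4*s^4 + 2*s^3 + 4*s^2 - 4*s + C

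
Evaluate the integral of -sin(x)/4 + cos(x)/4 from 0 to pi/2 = 0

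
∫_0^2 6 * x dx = 12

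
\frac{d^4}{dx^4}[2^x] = 2^x*log(2)^4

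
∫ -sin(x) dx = cos(x) + C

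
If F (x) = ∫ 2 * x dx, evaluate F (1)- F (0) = 1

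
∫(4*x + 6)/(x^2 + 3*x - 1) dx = 2*log(-x^2 - 3*x + 1) + C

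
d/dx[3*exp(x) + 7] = 3*exp(x)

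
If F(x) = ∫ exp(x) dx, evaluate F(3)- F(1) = -E + exp(3)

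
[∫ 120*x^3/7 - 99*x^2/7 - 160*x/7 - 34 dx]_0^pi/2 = (-25*pi/2 - 15 + 5*pi^2/2)*(3*pi/10 + 1 + 3*pi^2/28) + 15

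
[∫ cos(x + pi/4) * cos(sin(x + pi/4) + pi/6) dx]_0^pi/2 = 0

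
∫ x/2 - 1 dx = x^2/4 - x + C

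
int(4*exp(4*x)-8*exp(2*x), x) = (exp(2*x) - 2)^2 + C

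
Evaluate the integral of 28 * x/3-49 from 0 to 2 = -238/3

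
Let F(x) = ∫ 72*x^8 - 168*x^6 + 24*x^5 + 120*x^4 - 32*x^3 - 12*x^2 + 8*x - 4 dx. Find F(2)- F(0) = 1896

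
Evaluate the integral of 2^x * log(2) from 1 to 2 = 2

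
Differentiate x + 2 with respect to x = 1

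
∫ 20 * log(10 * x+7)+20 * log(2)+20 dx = 2*(10*x + 7)*log(20*x + 14) + C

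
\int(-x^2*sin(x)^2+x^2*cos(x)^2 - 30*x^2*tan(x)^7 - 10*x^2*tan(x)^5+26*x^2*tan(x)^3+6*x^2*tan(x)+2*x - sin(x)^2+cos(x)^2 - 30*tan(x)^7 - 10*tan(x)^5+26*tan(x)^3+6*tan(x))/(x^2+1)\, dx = log(x^2 + 1) + sin(2*x)/2 - 5*tan(x)^6 + 5*tan(x)^4 + 3*tan(x)^2 + C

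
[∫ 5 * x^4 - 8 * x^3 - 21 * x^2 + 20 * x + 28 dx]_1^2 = 10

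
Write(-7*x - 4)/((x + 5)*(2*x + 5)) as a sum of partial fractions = 27/(5*(2*x + 5)) - 31/(5*(x + 5))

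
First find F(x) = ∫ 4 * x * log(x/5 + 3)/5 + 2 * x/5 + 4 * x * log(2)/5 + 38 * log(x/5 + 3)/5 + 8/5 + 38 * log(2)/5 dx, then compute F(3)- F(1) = -32*log(32/5) + 252*log(36/5)/5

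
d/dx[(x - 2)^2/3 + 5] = 2*x/3 - 4/3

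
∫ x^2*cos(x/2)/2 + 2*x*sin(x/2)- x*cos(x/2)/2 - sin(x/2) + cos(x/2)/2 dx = (x^2 - x + 1)*sin(x/2) + C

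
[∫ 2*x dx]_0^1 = 1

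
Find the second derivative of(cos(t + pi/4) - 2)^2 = 2*sin(2*t) + 4*cos(t + pi/4)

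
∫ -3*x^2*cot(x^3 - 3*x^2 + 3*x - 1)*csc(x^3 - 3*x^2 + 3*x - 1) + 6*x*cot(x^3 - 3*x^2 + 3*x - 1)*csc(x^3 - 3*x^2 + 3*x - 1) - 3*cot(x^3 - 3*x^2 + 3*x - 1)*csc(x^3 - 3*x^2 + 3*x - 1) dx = csc((x - 1)^3) + C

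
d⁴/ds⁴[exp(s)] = exp(s)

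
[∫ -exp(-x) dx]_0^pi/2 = -1 + exp(-pi/2)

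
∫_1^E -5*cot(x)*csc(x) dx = -5*csc(1) + 5*csc(E)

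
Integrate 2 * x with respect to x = x^2 + C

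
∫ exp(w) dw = exp(w) + C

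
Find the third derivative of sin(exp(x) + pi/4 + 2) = (-exp(2*x)*cos(exp(x) + pi/4 + 2) - 3*exp(x)*sin(exp(x) + pi/4 + 2) + cos(exp(x) + pi/4 + 2))*exp(x)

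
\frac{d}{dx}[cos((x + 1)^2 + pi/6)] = -2*(x + 1)*sin(x^2 + 2*x + pi/6 + 1)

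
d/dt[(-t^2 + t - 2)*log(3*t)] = (-2*t^2*log(t) - 2*t^2*log(3) - t^2 + t*log(t) + t + t*log(3) - 2)/t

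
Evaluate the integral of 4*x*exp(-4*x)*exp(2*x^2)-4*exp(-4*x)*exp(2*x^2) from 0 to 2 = 0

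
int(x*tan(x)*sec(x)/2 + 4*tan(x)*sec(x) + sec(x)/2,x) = (x/2 + 4)*sec(x) + C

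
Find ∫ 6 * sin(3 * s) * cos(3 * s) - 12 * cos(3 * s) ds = (sin(3*s) - 2)^2 + C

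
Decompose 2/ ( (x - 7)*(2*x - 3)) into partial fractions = -4/(11*(2*x - 3)) + 2/(11*(x - 7))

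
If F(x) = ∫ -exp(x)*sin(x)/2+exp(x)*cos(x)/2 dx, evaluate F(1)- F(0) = -1/2 + E*cos(1)/2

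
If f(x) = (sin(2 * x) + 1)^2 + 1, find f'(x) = 2*sin(4*x) + 4*cos(2*x)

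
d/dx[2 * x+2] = 2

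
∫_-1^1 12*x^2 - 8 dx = -8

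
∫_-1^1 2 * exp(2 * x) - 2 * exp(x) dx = -(-1 + exp(-1))^2 + (-1 + E)^2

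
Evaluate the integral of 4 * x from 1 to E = -2 + 2*exp(2)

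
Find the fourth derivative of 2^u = 2^u*log(2)^4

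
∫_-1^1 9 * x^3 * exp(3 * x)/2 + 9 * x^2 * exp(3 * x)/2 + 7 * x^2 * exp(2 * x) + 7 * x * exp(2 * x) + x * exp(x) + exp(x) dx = -7*exp(-2)/2 + 3*exp(-3)/2 + exp(-1) + E + 7*exp(2)/2 + 3*exp(3)/2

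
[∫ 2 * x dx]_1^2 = 3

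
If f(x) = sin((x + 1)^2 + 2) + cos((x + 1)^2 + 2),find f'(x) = -2*x*sin(x^2 + 2*x + 3) + 2*x*cos(x^2 + 2*x + 3) - 2*sin(x^2 + 2*x + 3) + 2*cos(x^2 + 2*x + 3)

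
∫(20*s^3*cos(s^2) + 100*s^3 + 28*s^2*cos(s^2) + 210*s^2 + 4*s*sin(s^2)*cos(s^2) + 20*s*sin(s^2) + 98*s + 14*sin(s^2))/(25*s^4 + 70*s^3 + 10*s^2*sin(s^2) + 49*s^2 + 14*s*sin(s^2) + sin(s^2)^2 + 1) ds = log((5*s^2 + 7*s + sin(s^2))^2 + 1) + C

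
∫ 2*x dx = x^2 + C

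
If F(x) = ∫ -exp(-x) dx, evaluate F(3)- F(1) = -exp(-1) + exp(-3)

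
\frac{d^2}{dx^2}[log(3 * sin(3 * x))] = -9/sin(3*x)^2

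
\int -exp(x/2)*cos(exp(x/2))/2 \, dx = -sin(exp(x/2)) + C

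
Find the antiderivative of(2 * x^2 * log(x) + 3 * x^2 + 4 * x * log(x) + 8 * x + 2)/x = ((x + 2)^2 - 2)*(log(x) + 1) + C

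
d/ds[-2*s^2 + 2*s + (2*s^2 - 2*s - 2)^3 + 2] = 48*s^5 - 120*s^4 + 120*s^2 - 4*s - 22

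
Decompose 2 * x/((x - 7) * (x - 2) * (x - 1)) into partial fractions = 1/(3*(x - 1)) - 4/(5*(x - 2)) + 7/(15*(x - 7))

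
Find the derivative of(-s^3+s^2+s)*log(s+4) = (-3*s^3*log(s + 4) - s^3 - 10*s^2*log(s + 4) + s^2 + 9*s*log(s + 4) + s + 4*log(s + 4))/(s + 4)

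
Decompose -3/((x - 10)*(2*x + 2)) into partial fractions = 3/(22*(x + 1)) - 3/(22*(x - 10))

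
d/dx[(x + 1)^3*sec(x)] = (x + 1)^2*(x*sin(x)/cos(x) + sin(x)/cos(x) + 3)/cos(x)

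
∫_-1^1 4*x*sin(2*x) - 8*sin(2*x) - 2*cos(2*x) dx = -4*cos(2)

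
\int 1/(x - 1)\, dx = log(x - 1) + C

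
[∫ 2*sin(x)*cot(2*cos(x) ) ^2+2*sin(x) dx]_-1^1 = 0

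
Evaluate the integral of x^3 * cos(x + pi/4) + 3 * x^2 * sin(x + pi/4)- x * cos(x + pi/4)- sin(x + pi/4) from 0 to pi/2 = sqrt(2)*(-pi/2 + pi^3/8)/2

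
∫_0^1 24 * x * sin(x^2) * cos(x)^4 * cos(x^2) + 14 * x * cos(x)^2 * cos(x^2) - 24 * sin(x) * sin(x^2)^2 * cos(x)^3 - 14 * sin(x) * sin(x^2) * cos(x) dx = (6*sin(1)*cos(1)^2 + 7)*sin(1)*cos(1)^2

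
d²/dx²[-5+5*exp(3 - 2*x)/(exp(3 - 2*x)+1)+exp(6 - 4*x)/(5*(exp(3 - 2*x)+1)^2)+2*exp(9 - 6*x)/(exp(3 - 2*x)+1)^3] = (-228*exp(2*x - 3) + 268*exp(4*x - 6) + 116*exp(6*x - 9) + 100*exp(8*x - 12))/(5*exp(-15)*exp(10*x) + 25*exp(-12)*exp(8*x) + 50*exp(-9)*exp(6*x) + 50*exp(-6)*exp(4*x) + 25*exp(-3)*exp(2*x) + 5)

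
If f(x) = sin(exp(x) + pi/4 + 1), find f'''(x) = (-exp(2*x)*cos(exp(x) + pi/4 + 1) - 3*exp(x)*sin(exp(x) + pi/4 + 1) + cos(exp(x) + pi/4 + 1))*exp(x)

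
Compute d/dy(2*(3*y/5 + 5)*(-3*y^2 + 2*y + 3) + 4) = -54*y^2/5 - 276*y/5 + 118/5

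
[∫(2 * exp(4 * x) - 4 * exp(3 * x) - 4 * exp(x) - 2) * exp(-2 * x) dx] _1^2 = -(-2 - exp(-1) + E)^2 + (-2 - exp(-2) + exp(2))^2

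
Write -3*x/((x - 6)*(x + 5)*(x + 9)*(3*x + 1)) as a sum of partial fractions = -27/(6916*(3*x + 1)) - 9/(520*(x + 9)) + 15/(616*(x + 5)) - 6/(1045*(x - 6))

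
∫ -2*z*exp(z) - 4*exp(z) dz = 2*(-z - 1)*exp(z) + C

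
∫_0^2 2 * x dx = 4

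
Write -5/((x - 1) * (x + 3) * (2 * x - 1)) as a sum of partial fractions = 20/(7*(2*x - 1)) - 5/(28*(x + 3)) - 5/(4*(x - 1))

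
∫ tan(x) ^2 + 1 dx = tan(x) + C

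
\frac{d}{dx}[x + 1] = 1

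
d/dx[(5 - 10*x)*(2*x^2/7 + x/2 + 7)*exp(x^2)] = -40*x^4*exp(x^2)/7 - 50*x^3*exp(x^2)/7 - 1005*x^2*exp(x^2)/7 + 440*x*exp(x^2)/7 - 135*exp(x^2)/2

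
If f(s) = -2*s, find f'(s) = -2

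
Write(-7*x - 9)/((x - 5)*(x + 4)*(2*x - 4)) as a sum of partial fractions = 19/(108*(x + 4)) + 23/(36*(x - 2)) - 22/(27*(x - 5))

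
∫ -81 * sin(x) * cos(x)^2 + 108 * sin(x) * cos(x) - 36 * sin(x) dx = (3*cos(x) - 2)^3 + C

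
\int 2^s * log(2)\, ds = 2^s + C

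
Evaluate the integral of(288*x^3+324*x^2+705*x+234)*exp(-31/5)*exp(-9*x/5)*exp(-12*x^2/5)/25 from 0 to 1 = -52*exp(-52/5)/5 + 31*exp(-31/5)/5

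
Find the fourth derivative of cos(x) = cos(x)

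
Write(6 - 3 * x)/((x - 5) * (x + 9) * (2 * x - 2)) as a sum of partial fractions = 33/(280*(x + 9)) - 3/(80*(x - 1)) - 9/(112*(x - 5))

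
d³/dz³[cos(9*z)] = 729*sin(9*z)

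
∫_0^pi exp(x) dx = -1 + exp(pi)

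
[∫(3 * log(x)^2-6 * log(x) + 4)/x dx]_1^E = 2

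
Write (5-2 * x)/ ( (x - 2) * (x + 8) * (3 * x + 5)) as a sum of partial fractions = -75/(209*(3*x + 5)) + 21/(190*(x + 8)) + 1/(110*(x - 2))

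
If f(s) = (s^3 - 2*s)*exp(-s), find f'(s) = (-s^3 + 3*s^2 + 2*s - 2)*exp(-s)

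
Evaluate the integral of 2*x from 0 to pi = pi^2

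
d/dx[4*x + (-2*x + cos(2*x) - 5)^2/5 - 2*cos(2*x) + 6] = 8*x*sin(2*x)/5 + 8*x/5 + 8*sin(2*x) - 2*sin(4*x)/5 - 4*cos(2*x)/5 + 8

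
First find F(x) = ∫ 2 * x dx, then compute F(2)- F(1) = 3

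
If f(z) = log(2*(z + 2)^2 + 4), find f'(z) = (2*z + 4)/(z^2 + 4*z + 6)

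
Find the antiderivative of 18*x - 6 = 9*x^2 - 6*x + C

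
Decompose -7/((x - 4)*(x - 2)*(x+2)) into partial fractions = -7/(24*(x + 2)) + 7/(8*(x - 2)) - 7/(12*(x - 4))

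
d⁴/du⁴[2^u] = 2^u*log(2)^4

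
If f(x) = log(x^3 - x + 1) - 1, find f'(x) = (3*x^2 - 1)/(x^3 - x + 1)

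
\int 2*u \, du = u^2 + C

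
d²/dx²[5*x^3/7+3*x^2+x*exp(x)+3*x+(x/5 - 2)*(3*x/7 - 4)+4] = x*exp(x) + 30*x/7 + 2*exp(x) + 216/35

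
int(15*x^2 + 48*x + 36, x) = 5*x^3 + 24*x^2 + 36*x + C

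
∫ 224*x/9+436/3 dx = 112*x^2/9 + 436*x/3 + C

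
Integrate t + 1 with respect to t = t^2/2 + t + C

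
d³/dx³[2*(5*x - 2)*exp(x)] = 10*x*exp(x) + 26*exp(x)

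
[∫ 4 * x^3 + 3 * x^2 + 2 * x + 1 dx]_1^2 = 26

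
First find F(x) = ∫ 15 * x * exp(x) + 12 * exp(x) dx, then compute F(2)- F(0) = 3 + 27*exp(2)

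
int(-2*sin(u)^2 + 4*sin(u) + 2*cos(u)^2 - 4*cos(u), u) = (sqrt(2)*sin(u + pi/4) - 2)^2 + C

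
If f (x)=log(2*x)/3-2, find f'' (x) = -1/(3*x^2)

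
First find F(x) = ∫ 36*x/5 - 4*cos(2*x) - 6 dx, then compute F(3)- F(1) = -2*sin(6) + 2*sin(2) + 84/5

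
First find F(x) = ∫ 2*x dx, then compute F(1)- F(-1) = 0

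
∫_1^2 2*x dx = 3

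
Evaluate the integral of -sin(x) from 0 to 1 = -1 + cos(1)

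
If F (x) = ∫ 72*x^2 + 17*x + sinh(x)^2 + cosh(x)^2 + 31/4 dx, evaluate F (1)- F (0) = sinh(2)/2 + 161/4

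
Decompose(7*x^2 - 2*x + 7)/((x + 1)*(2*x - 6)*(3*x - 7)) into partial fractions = -91/(10*(3*x - 7)) + 1/(5*(x + 1)) + 4/(x - 3)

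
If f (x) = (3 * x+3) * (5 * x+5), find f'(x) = 30*x + 30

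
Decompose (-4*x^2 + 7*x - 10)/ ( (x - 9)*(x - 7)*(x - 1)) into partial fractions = -7/(48*(x - 1)) + 157/(12*(x - 7)) - 271/(16*(x - 9))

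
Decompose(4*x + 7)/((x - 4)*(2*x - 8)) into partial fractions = 2/(x - 4) + 23/(2*(x - 4)^2)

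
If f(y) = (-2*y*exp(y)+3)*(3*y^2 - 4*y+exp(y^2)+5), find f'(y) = -6*y^3*exp(y) - 10*y^2*exp(y) - 4*y^2*exp(y^2 + y) + 6*y*exp(y) + 6*y*exp(y^2) - 2*y*exp(y^2 + y) + 18*y - 10*exp(y) - 2*exp(y^2 + y) - 12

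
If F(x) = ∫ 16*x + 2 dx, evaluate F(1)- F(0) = 10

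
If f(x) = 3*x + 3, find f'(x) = 3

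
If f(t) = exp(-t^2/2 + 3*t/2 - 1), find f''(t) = (4*t^2 - 12*t + 5)*exp(-t^2/2 + 3*t/2 - 1)/4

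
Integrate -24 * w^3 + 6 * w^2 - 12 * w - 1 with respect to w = -6*w^4 + 2*w^3 - 6*w^2 - w + C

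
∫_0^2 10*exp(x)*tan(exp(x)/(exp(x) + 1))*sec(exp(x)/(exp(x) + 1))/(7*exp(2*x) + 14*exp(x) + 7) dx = -10*sec(1/2)/7 + 10*sec(exp(2)/(1 + exp(2)))/7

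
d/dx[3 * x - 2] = 3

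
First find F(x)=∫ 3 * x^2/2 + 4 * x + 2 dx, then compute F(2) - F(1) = 23/2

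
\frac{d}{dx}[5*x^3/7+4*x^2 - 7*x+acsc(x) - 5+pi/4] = (15*x^4*sqrt(1 - 1/x^2) + 56*x^3*sqrt(1 - 1/x^2) - 49*x^2*sqrt(1 - 1/x^2) - 7)/(7*x^2*sqrt(1 - 1/x^2))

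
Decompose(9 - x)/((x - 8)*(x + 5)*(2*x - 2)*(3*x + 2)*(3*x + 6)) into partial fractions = 261/(13520*(3*x + 2)) + 7/(9126*(x + 5)) - 11/(2160*(x + 2)) - 2/(945*(x - 1)) + 1/(141960*(x - 8))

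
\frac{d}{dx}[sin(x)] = cos(x)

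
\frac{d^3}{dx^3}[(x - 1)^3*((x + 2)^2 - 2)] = 60*x^2 + 24*x - 42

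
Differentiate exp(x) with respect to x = exp(x)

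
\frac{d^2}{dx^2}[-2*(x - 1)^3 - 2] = 12 - 12*x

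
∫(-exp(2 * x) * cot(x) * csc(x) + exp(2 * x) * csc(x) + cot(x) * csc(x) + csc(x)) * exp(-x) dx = 2*sinh(x)*csc(x) + C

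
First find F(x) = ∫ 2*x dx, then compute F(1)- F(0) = 1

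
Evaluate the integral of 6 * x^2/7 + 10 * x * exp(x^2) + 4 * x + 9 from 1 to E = -79/7 + 2*exp(3)/7 + 4*E + 2*exp(2) + 5*exp(exp(2))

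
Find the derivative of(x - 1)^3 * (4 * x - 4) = 16*x^3 - 48*x^2 + 48*x - 16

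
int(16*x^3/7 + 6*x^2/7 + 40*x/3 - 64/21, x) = 4*x^4/7 + 2*x^3/7 + 20*x^2/3 - 64*x/21 + C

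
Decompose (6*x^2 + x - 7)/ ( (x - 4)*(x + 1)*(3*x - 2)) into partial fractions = 33/(50*(3*x - 2)) - 2/(25*(x + 1)) + 93/(50*(x - 4))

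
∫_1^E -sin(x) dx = cos(E) - cos(1)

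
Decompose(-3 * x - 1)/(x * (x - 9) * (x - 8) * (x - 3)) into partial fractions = -1/(9*(x - 3)) + 5/(8*(x - 8)) - 14/(27*(x - 9)) + 1/(216*x)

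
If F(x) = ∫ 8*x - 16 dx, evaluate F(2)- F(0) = -16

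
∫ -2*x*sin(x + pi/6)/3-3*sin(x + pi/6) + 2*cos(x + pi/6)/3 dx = (2*x/3 + 3)*cos(x + pi/6) + C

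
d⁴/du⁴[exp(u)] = exp(u)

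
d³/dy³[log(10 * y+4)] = 250/(125*y^3 + 150*y^2 + 60*y + 8)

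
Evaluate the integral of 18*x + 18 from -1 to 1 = 36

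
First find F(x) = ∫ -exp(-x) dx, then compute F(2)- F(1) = -exp(-1) + exp(-2)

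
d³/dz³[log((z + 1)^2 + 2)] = (4*z^3 + 12*z^2 - 12*z - 20)/(z^6 + 6*z^5 + 21*z^4 + 44*z^3 + 63*z^2 + 54*z + 27)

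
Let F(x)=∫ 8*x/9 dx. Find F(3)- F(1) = 32/9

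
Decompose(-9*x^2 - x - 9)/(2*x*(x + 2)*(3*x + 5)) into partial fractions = 291/(10*(3*x + 5)) - 43/(4*(x + 2)) - 9/(20*x)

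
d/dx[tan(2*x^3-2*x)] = 6*x^2*tan(2*x^3 - 2*x)^2 + 6*x^2 - 2*tan(2*x^3 - 2*x)^2 - 2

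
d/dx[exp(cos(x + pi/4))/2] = -exp(cos(x + pi/4))*sin(x + pi/4)/2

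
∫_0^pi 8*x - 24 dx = -36 + (-6 + 2*pi)^2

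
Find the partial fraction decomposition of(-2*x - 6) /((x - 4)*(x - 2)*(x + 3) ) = 1/(x - 2) - 1/(x - 4)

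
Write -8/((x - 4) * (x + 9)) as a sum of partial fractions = 8/(13*(x + 9)) - 8/(13*(x - 4))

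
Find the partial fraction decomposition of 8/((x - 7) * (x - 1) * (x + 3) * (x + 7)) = -1/(56*(x + 7)) + 1/(20*(x + 3)) - 1/(24*(x - 1)) + 1/(105*(x - 7))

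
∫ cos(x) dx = sin(x) + C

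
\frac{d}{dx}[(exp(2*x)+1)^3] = 6*exp(6*x) + 12*exp(4*x) + 6*exp(2*x)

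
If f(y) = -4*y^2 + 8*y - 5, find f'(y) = 8 - 8*y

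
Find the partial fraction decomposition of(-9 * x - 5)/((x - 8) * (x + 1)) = -4/(9*(x + 1)) - 77/(9*(x - 8))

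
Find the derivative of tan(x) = cos(x)^(-2)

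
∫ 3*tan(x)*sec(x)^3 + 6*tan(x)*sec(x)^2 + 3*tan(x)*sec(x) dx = (sec(x) + 1)^3 + C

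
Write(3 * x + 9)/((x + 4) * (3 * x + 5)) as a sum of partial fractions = 12/(7*(3*x + 5)) + 3/(7*(x + 4))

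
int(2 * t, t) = t^2 + C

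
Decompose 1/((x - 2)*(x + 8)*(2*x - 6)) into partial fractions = 1/(220*(x + 8)) - 1/(20*(x - 2)) + 1/(22*(x - 3))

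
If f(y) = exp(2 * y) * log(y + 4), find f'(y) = (2*y*exp(2*y)*log(y + 4) + 8*exp(2*y)*log(y + 4) + exp(2*y))/(y + 4)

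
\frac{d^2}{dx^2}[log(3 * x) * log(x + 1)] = (-x^2*log(x) - x^2*log(x + 1) - x^2*log(3) + 2*x^2 - 2*x*log(x + 1) + 2*x - log(x + 1))/(x^4 + 2*x^3 + x^2)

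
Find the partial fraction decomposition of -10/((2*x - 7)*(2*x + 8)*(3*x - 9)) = -4/(9*(2*x - 7)) - 1/(63*(x + 4)) + 5/(21*(x - 3))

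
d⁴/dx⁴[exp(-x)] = exp(-x)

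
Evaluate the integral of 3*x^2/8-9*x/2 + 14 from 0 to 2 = 20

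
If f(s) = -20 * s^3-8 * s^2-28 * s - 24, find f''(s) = -120*s - 16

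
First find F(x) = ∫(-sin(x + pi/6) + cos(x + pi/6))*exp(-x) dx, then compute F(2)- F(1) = -exp(-1)*sin(pi/6 + 1) + exp(-2)*sin(pi/6 + 2)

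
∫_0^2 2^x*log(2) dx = 3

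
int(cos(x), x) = sin(x) + C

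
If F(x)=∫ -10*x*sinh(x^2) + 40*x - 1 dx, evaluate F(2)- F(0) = 83 - 5*cosh(4)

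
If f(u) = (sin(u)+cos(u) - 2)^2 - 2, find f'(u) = 2*cos(2*u) - 4*sqrt(2)*cos(u + pi/4)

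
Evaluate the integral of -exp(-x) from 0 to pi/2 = -1 + exp(-pi/2)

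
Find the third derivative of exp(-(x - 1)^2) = (-8*x^3 + 24*x^2 - 12*x - 4)*exp(-x^2 + 2*x - 1)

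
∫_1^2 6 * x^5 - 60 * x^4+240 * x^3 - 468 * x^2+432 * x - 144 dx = 3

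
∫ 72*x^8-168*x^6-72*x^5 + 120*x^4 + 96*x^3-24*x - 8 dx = 8*x^9 - 24*x^7 - 12*x^6 + 24*x^5 + 24*x^4 - 12*x^2 - 8*x + C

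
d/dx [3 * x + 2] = 3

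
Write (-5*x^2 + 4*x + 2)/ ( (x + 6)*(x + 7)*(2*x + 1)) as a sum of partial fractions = -5/(143*(2*x + 1)) - 271/(13*(x + 7)) + 202/(11*(x + 6))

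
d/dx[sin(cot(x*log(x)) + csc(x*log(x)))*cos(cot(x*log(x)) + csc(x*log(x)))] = -2*(log(x)*cos(x*log(x)) + log(x) + cos(x*log(x)) + 1)*sin(pi/4 + 1/tan(x*log(x)) + 1/sin(x*log(x)))*cos(pi/4 + 1/tan(x*log(x)) + 1/sin(x*log(x)))/sin(x*log(x))^2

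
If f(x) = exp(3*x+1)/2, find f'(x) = 3*exp(3*x + 1)/2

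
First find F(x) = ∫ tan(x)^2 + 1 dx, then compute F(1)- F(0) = tan(1)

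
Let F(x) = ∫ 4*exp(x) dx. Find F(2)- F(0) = -4 + 4*exp(2)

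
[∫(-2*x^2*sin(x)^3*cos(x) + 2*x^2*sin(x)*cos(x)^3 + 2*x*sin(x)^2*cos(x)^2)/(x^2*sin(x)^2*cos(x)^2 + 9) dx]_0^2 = log((19 - cos(8))/18)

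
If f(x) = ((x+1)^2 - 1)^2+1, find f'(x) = 4*x^3 + 12*x^2 + 8*x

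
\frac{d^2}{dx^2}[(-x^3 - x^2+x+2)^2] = 30*x^4 + 40*x^3 - 12*x^2 - 36*x - 6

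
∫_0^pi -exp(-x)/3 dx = -1/3 + exp(-pi)/3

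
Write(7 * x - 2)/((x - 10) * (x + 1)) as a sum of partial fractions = 9/(11*(x + 1)) + 68/(11*(x - 10))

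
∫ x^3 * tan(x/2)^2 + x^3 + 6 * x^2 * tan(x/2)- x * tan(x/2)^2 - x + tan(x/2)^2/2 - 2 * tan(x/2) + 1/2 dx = (2*x^3 - 2*x + 1)*tan(x/2) + C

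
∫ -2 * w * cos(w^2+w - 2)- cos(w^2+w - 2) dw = -sin(w^2 + w - 2) + C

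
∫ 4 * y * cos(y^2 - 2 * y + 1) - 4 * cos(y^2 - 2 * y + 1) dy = 2*sin((y - 1)^2) + C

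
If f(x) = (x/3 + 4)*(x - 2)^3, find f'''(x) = 8*x + 12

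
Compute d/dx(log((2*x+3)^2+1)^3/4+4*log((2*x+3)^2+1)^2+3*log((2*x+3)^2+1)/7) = (42*x*log(4*x^2 + 12*x + 10)^2 + 448*x*log(4*x^2 + 12*x + 10) + 24*x + 63*log(4*x^2 + 12*x + 10)^2 + 672*log(4*x^2 + 12*x + 10) + 36)/(28*x^2 + 84*x + 70)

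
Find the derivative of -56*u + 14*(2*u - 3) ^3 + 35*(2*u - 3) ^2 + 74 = 336*u^2 - 728*u + 280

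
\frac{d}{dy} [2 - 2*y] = -2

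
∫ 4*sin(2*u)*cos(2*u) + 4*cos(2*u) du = (sin(2*u) + 1)^2 + C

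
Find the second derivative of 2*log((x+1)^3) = -6/(x^2 + 2*x + 1)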